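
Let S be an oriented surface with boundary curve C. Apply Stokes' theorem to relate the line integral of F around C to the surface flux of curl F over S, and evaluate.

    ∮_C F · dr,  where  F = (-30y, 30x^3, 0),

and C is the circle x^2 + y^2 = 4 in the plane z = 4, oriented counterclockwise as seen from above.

Let S be the flat disk x^2 + y^2 ≤ 4 in the plane z = 4, with upward unit normal n̂ = ẑ. By Stokes' theorem,

    ∮_C F · dr = ∬_S (∇ × F) · n̂ dS = ∬_D (curl F)_z dA,

where D is the disk x^2 + y^2 ≤ 4.

Compute the curl of F = (-30y, 30x^3, 0):
    (∇ × F)_x = ∂F_z/∂y - ∂F_y/∂z = 0,
    (∇ × F)_y = ∂F_x/∂z - ∂F_z/∂x = 0,
    (∇ × F)_z = ∂F_y/∂x - ∂F_x/∂y = 90x^2 + 30.

On z = 4, (curl F)_z = 90x^2 + 30.

Convert to polar (x = r cos θ, y = r sin θ, dA = r dr dθ); the integrand becomes 90r^2cos(θ)^2 + 30, so

    ∬_D (curl F)_z dA = ∫_0^{2π} ∫_0^{2} (90r^2cos(θ)^2 + 30) · r dr dθ.

Inner (r from 0 to 2): 360cos(θ)^2 + 60.
Outer (θ from 0 to 2π): 480π.

Therefore ∮_C F · dr = 480π.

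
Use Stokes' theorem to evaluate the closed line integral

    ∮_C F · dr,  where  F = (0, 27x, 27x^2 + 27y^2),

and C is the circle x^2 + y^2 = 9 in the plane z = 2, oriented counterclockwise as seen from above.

Let S be the flat disk x^2 + y^2 ≤ 9 in the plane z = 2, with upward unit normal n̂ = ẑ. By Stokes' theorem,

    ∮_C F · dr = ∬_S (∇ × F) · n̂ dS = ∬_D (curl F)_z dA,

where D is the disk x^2 + y^2 ≤ 9.

Compute the curl of F = (0, 27x, 27x^2 + 27y^2):
    (∇ × F)_x = ∂F_z/∂y - ∂F_y/∂z = 54y,
    (∇ × F)_y = ∂F_x/∂z - ∂F_z/∂x = -54x,
    (∇ × F)_z = ∂F_y/∂x - ∂F_x/∂y = 27.

On z = 2, (curl F)_z = 27.

Convert to polar (x = r cos θ, y = r sin θ, dA = r dr dθ); the integrand becomes 27, so

    ∬_D (curl F)_z dA = ∫_0^{2π} ∫_0^{3} (27) · r dr dθ.

Inner (r from 0 to 3): 243/2.
Outer (θ from 0 to 2π): 243π.

Therefore ∮_C F · dr = 243π.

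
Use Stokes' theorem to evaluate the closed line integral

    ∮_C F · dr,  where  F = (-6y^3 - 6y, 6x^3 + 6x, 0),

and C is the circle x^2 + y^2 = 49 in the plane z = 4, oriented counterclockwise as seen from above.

Let S be the flat disk x^2 + y^2 ≤ 49 in the plane z = 4, with upward unit normal n̂ = ẑ. By Stokes' theorem,

    ∮_C F · dr = ∬_S (∇ × F) · n̂ dS = ∬_D (curl F)_z dA,

where D is the disk x^2 + y^2 ≤ 49.

Compute the curl of F = (-6y^3 - 6y, 6x^3 + 6x, 0):
    (∇ × F)_x = ∂F_z/∂y - ∂F_y/∂z = 0,
    (∇ × F)_y = ∂F_x/∂z - ∂F_z/∂x = 0,
    (∇ × F)_z = ∂F_y/∂x - ∂F_x/∂y = 18x^2 + 18y^2 + 12.

On z = 4, (curl F)_z = 18x^2 + 18y^2 + 12.

Convert to polar (x = r cos θ, y = r sin θ, dA = r dr dθ); the integrand becomes 18r^2 + 12, so

    ∬_D (curl F)_z dA = ∫_0^{2π} ∫_0^{7} (18r^2 + 12) · r dr dθ.

Inner (r from 0 to 7): 22197/2.
Outer (θ from 0 to 2π): 22197π.

Therefore ∮_C F · dr = 22197π.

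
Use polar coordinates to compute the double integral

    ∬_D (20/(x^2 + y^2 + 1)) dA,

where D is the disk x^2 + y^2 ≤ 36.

The region D is 0 ≤ r ≤ 6, 0 ≤ θ ≤ 2π in polar coordinates, where x = r cos(θ), y = r sin(θ), and dA = r dr dθ.

Under the substitution, the integrand becomes 20/(r^2 + 1), so

    ∬_D (20/(x^2 + y^2 + 1)) dA = ∫_{0}^{2π} ∫_{0}^{6} (20/(r^2 + 1)) · r dr dθ.

Inner integral (in r): ∫_{0}^{6} (20/(r^2 + 1)) · r dr = log(4808584372417849).

Outer integral (in θ): ∫_{0}^{2π} (log(4808584372417849)) dθ = 20π log(37).

Therefore ∬_D (20/(x^2 + y^2 + 1)) dA = 20π log(37).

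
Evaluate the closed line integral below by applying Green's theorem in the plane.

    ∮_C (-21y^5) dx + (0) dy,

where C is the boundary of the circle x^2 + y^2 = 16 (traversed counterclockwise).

Green's theorem converts the closed line integral into a double integral over the enclosed region D:

    ∮_C P dx + Q dy = ∬_D (∂Q/∂x - ∂P/∂y) dA.

Here P = -21y^5, Q = 0, so

    ∂Q/∂x = 0,    ∂P/∂y = -105y^4,
    ∂Q/∂x - ∂P/∂y = 105y^4.

D is the region x^2 + y^2 ≤ 16. Evaluating the double integral:

In polar coordinates (x = r cos θ, y = r sin θ, dA = r dr dθ) the integrand becomes 105r^4sin(θ)^4, so

    ∬_D (105y^4) dA = ∫_0^{2π} ∫_0^{4} (105r^4sin(θ)^4) · r dr dθ.

Inner (r from 0 to 4): 71680sin(θ)^4.
Outer (θ from 0 to 2π): 53760π.

Therefore ∮_C P dx + Q dy = 53760π.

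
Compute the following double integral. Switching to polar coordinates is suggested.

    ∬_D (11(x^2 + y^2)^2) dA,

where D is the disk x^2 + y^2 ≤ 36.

The region D is 0 ≤ r ≤ 6, 0 ≤ θ ≤ 2π in polar coordinates, where x = r cos(θ), y = r sin(θ), and dA = r dr dθ.

Under the substitution, the integrand becomes 11r^4, so

    ∬_D (11(x^2 + y^2)^2) dA = ∫_{0}^{2π} ∫_{0}^{6} (11r^4) · r dr dθ.

Inner integral (in r): ∫_{0}^{6} (11r^4) · r dr = 85536.

Outer integral (in θ): ∫_{0}^{2π} (85536) dθ = 171072π.

Therefore ∬_D (11(x^2 + y^2)^2) dA = 171072π.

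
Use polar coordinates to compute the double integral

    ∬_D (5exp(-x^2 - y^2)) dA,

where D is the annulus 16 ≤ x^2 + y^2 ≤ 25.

The region D is 4 ≤ r ≤ 5, 0 ≤ θ ≤ 2π in polar coordinates, where x = r cos(θ), y = r sin(θ), and dA = r dr dθ.

Under the substitution, the integrand becomes 5exp(-r^2), so

    ∬_D (5exp(-x^2 - y^2)) dA = ∫_{0}^{2π} ∫_{4}^{5} (5exp(-r^2)) · r dr dθ.

Inner integral (in r): ∫_{4}^{5} (5exp(-r^2)) · r dr = -(5 - 5exp(9))exp(-25)/2.

Outer integral (in θ): ∫_{0}^{2π} (-(5 - 5exp(9))exp(-25)/2) dθ = -5π (1 - exp(9))exp(-25).

Therefore ∬_D (5exp(-x^2 - y^2)) dA = -5π (1 - exp(9))exp(-25).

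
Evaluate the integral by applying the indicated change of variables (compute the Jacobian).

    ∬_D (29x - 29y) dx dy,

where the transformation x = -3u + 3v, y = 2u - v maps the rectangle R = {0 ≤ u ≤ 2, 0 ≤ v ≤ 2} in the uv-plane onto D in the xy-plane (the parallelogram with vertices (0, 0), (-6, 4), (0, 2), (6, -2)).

Compute the Jacobian determinant of (x, y) with respect to (u, v):

    ∂(x,y)/∂(u,v) = | -3  3 | = (-3)(-1) - (3)(2) = -3.
                   | 2  -1 |

Its absolute value is |J| = 3 (the area scaling factor).

Substituting x = -3u + 3v, y = 2u - v into the integrand,

    29x - 29y → -145u + 116v,

so the integral becomes

    ∬_R (-145u + 116v) · |J| du dv = ∫_0^2 ∫_0^2 (-435u + 348v) dv du.

Inner (v): 696 - 870u.
Outer (u): -348.

Therefore ∬_D (29x - 29y) dx dy = -348.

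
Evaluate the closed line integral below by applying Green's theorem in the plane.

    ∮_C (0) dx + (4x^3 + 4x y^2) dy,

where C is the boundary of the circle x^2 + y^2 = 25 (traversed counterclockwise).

Green's theorem converts the closed line integral into a double integral over the enclosed region D:

    ∮_C P dx + Q dy = ∬_D (∂Q/∂x - ∂P/∂y) dA.

Here P = 0, Q = 4x^3 + 4x y^2, so

    ∂Q/∂x = 12x^2 + 4y^2,    ∂P/∂y = 0,
    ∂Q/∂x - ∂P/∂y = 12x^2 + 4y^2.

D is the region x^2 + y^2 ≤ 25. Evaluating the double integral:

In polar coordinates (x = r cos θ, y = r sin θ, dA = r dr dθ) the integrand becomes 4r^2(cos(2θ) + 2), so

    ∬_D (12x^2 + 4y^2) dA = ∫_0^{2π} ∫_0^{5} (4r^2(cos(2θ) + 2)) · r dr dθ.

Inner (r from 0 to 5): 625cos(2θ) + 1250.
Outer (θ from 0 to 2π): 2500π.

Therefore ∮_C P dx + Q dy = 2500π.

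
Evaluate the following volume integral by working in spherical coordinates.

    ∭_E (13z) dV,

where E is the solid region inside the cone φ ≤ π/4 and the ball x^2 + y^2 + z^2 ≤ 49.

In spherical coordinates, x = ρ sin(φ) cos(θ), y = ρ sin(φ) sin(θ), z = ρ cos(φ), and dV = ρ^2 sin(φ) dρ dφ dθ.

The integrand becomes 13ρ cos(φ), so

    ∭_E (13z) dV = ∫_{0}^{2π} ∫_{0}^{π/4} ∫_{0}^{7} (13ρ cos(φ)) · ρ^2 sin(φ) dρ dφ dθ.

Inner (ρ): 31213sin(2φ)/8.
Middle (φ): 31213/16.
Outer (θ): 31213π/8.

Therefore the triple integral equals 31213π/8.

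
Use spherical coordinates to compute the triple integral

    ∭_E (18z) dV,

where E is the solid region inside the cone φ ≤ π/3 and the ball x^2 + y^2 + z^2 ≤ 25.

In spherical coordinates, x = ρ sin(φ) cos(θ), y = ρ sin(φ) sin(θ), z = ρ cos(φ), and dV = ρ^2 sin(φ) dρ dφ dθ.

The integrand becomes 18ρ cos(φ), so

    ∭_E (18z) dV = ∫_{0}^{2π} ∫_{0}^{π/3} ∫_{0}^{5} (18ρ cos(φ)) · ρ^2 sin(φ) dρ dφ dθ.

Inner (ρ): 5625sin(2φ)/4.
Middle (φ): 16875/16.
Outer (θ): 16875π/8.

Therefore the triple integral equals 16875π/8.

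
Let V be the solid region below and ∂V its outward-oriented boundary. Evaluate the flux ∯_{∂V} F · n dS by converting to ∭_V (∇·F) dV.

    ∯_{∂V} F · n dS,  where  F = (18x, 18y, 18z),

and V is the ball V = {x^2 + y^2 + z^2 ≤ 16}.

By the divergence theorem,

    ∯_{∂V} F · n dS = ∭_V (∇ · F) dV.

Compute the divergence:
    ∇ · F = ∂F_x/∂x + ∂F_y/∂y + ∂F_z/∂z = 18 + 18 + 18 = 54.

In spherical coordinates, x = ρ sin(φ) cos(θ), y = ρ sin(φ) sin(θ), z = ρ cos(φ), dV = ρ^2 sin(φ) dρ dφ dθ, with 0 ≤ ρ ≤ 4, 0 ≤ φ ≤ π, 0 ≤ θ ≤ 2π.

The integrand, after substitution and multiplying by the volume element, becomes (54) · ρ^2 sin(φ), so

    ∭_V (∇·F) dV = ∫_0^{2π} ∫_0^{π} ∫_0^{4} (54) · ρ^2 sin(φ) dρ dφ dθ.

Inner (ρ from 0 to 4): 1152sin(φ).
Middle (φ from 0 to π): 2304.
Outer (θ from 0 to 2π): 4608π.

Therefore ∯_{∂V} F · n dS = 4608π.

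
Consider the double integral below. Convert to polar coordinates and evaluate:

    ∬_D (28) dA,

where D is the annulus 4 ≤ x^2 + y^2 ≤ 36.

The region D is 2 ≤ r ≤ 6, 0 ≤ θ ≤ 2π in polar coordinates, where x = r cos(θ), y = r sin(θ), and dA = r dr dθ.

Under the substitution, the integrand becomes 28, so

    ∬_D (28) dA = ∫_{0}^{2π} ∫_{2}^{6} (28) · r dr dθ.

Inner integral (in r): ∫_{2}^{6} (28) · r dr = 448.

Outer integral (in θ): ∫_{0}^{2π} (448) dθ = 896π.

Therefore ∬_D (28) dA = 896π.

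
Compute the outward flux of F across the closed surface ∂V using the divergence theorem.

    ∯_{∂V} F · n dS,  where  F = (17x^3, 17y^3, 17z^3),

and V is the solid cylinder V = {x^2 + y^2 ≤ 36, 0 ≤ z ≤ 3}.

By the divergence theorem,

    ∯_{∂V} F · n dS = ∭_V (∇ · F) dV.

Compute the divergence:
    ∇ · F = ∂F_x/∂x + ∂F_y/∂y + ∂F_z/∂z = 51x^2 + 51y^2 + 51z^2.

In cylindrical coordinates, x = r cos(θ), y = r sin(θ), z = z, dV = r dr dθ dz, with 0 ≤ r ≤ 6, 0 ≤ θ ≤ 2π, 0 ≤ z ≤ 3.

The integrand, after substitution and multiplying by the volume element, becomes (51r^2 + 51z^2) · r, so

    ∭_V (∇·F) dV = ∫_0^{2π} ∫_0^{6} ∫_0^{3} (51r^2 + 51z^2) · r dz dr dθ.

Inner (z from 0 to 3): 153r (r^2 + 3).
Middle (r from 0 to 6): 57834.
Outer (θ from 0 to 2π): 115668π.

Therefore ∯_{∂V} F · n dS = 115668π.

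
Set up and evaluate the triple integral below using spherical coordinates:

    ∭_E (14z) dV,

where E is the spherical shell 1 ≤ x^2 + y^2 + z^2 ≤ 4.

In spherical coordinates, x = ρ sin(φ) cos(θ), y = ρ sin(φ) sin(θ), z = ρ cos(φ), and dV = ρ^2 sin(φ) dρ dφ dθ.

The integrand becomes 14ρ cos(φ), so

    ∭_E (14z) dV = ∫_{0}^{2π} ∫_{0}^{π} ∫_{1}^{2} (14ρ cos(φ)) · ρ^2 sin(φ) dρ dφ dθ.

Inner (ρ): 105sin(2φ)/4.
Middle (φ): 0.
Outer (θ): 0.

Therefore the triple integral equals 0.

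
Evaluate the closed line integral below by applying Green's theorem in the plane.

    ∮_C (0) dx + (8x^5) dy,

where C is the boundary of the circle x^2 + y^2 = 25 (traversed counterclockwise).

Green's theorem converts the closed line integral into a double integral over the enclosed region D:

    ∮_C P dx + Q dy = ∬_D (∂Q/∂x - ∂P/∂y) dA.

Here P = 0, Q = 8x^5, so

    ∂Q/∂x = 40x^4,    ∂P/∂y = 0,
    ∂Q/∂x - ∂P/∂y = 40x^4.

D is the region x^2 + y^2 ≤ 25. Evaluating the double integral:

In polar coordinates (x = r cos θ, y = r sin θ, dA = r dr dθ) the integrand becomes 40r^4cos(θ)^4, so

    ∬_D (40x^4) dA = ∫_0^{2π} ∫_0^{5} (40r^4cos(θ)^4) · r dr dθ.

Inner (r from 0 to 5): 312500cos(θ)^4/3.
Outer (θ from 0 to 2π): 78125π.

Therefore ∮_C P dx + Q dy = 78125π.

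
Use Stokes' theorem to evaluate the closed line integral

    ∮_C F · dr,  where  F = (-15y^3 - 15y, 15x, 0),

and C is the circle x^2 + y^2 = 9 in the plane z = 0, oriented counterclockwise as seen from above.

Let S be the flat disk x^2 + y^2 ≤ 9 in the plane z = 0, with upward unit normal n̂ = ẑ. By Stokes' theorem,

    ∮_C F · dr = ∬_S (∇ × F) · n̂ dS = ∬_D (curl F)_z dA,

where D is the disk x^2 + y^2 ≤ 9.

Compute the curl of F = (-15y^3 - 15y, 15x, 0):
    (∇ × F)_x = ∂F_z/∂y - ∂F_y/∂z = 0,
    (∇ × F)_y = ∂F_x/∂z - ∂F_z/∂x = 0,
    (∇ × F)_z = ∂F_y/∂x - ∂F_x/∂y = 45y^2 + 30.

On z = 0, (curl F)_z = 45y^2 + 30.

Convert to polar (x = r cos θ, y = r sin θ, dA = r dr dθ); the integrand becomes 45r^2sin(θ)^2 + 30, so

    ∬_D (curl F)_z dA = ∫_0^{2π} ∫_0^{3} (45r^2sin(θ)^2 + 30) · r dr dθ.

Inner (r from 0 to 3): 3645sin(θ)^2/4 + 135.
Outer (θ from 0 to 2π): 4725π/4.

Therefore ∮_C F · dr = 4725π/4.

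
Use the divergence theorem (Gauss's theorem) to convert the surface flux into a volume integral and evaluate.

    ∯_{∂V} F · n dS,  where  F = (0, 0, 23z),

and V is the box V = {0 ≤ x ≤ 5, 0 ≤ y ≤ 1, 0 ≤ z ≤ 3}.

By the divergence theorem,

    ∯_{∂V} F · n dS = ∭_V (∇ · F) dV.

Compute the divergence:
    ∇ · F = ∂F_x/∂x + ∂F_y/∂y + ∂F_z/∂z = 0 + 0 + 23 = 23.

V is a rectangular box, so dV = dx dy dz with 0 ≤ x ≤ 5, 0 ≤ y ≤ 1, 0 ≤ z ≤ 3.

Integrate (23) over V as an iterated integral:

    ∭_V (∇·F) dV = ∫_0^{5} ∫_0^{1} ∫_0^{3} (23) dz dy dx.

Inner (z from 0 to 3): 69.
Middle (y from 0 to 1): 69.
Outer (x from 0 to 5): 345.

Therefore ∯_{∂V} F · n dS = 345.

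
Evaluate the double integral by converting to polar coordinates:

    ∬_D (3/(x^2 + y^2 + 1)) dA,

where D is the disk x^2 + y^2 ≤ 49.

The region D is 0 ≤ r ≤ 7, 0 ≤ θ ≤ 2π in polar coordinates, where x = r cos(θ), y = r sin(θ), and dA = r dr dθ.

Under the substitution, the integrand becomes 3/(r^2 + 1), so

    ∬_D (3/(x^2 + y^2 + 1)) dA = ∫_{0}^{2π} ∫_{0}^{7} (3/(r^2 + 1)) · r dr dθ.

Inner integral (in r): ∫_{0}^{7} (3/(r^2 + 1)) · r dr = 3log(50)/2.

Outer integral (in θ): ∫_{0}^{2π} (3log(50)/2) dθ = 3π log(50).

Therefore ∬_D (3/(x^2 + y^2 + 1)) dA = 3π log(50).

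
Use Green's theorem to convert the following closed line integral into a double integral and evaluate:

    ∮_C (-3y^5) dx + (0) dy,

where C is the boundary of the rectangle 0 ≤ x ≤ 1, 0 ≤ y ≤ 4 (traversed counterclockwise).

Green's theorem converts the closed line integral into a double integral over the enclosed region D:

    ∮_C P dx + Q dy = ∬_D (∂Q/∂x - ∂P/∂y) dA.

Here P = -3y^5, Q = 0, so

    ∂Q/∂x = 0,    ∂P/∂y = -15y^4,
    ∂Q/∂x - ∂P/∂y = 15y^4.

D is the region 0 ≤ x ≤ 1, 0 ≤ y ≤ 4. Evaluating the double integral:

    ∬_D (15y^4) dA = ∫_0^{1} ∫_0^{4} (15y^4) dy dx.

Inner (y from 0 to 4): 3072.
Outer (x from 0 to 1): 3072.

Therefore ∮_C P dx + Q dy = 3072.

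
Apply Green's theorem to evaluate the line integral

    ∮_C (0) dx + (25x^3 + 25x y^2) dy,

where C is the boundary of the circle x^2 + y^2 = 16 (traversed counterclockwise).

Green's theorem converts the closed line integral into a double integral over the enclosed region D:

    ∮_C P dx + Q dy = ∬_D (∂Q/∂x - ∂P/∂y) dA.

Here P = 0, Q = 25x^3 + 25x y^2, so

    ∂Q/∂x = 75x^2 + 25y^2,    ∂P/∂y = 0,
    ∂Q/∂x - ∂P/∂y = 75x^2 + 25y^2.

D is the region x^2 + y^2 ≤ 16. Evaluating the double integral:

In polar coordinates (x = r cos θ, y = r sin θ, dA = r dr dθ) the integrand becomes 25r^2(cos(2θ) + 2), so

    ∬_D (75x^2 + 25y^2) dA = ∫_0^{2π} ∫_0^{4} (25r^2(cos(2θ) + 2)) · r dr dθ.

Inner (r from 0 to 4): 1600cos(2θ) + 3200.
Outer (θ from 0 to 2π): 6400π.

Therefore ∮_C P dx + Q dy = 6400π.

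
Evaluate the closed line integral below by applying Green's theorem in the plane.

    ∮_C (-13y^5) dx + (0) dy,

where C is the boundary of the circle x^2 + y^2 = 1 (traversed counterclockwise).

Green's theorem converts the closed line integral into a double integral over the enclosed region D:

    ∮_C P dx + Q dy = ∬_D (∂Q/∂x - ∂P/∂y) dA.

Here P = -13y^5, Q = 0, so

    ∂Q/∂x = 0,    ∂P/∂y = -65y^4,
    ∂Q/∂x - ∂P/∂y = 65y^4.

D is the region x^2 + y^2 ≤ 1. Evaluating the double integral:

In polar coordinates (x = r cos θ, y = r sin θ, dA = r dr dθ) the integrand becomes 65r^4sin(θ)^4, so

    ∬_D (65y^4) dA = ∫_0^{2π} ∫_0^{1} (65r^4sin(θ)^4) · r dr dθ.

Inner (r from 0 to 1): 65sin(θ)^4/6.
Outer (θ from 0 to 2π): 65π/8.

Therefore ∮_C P dx + Q dy = 65π/8.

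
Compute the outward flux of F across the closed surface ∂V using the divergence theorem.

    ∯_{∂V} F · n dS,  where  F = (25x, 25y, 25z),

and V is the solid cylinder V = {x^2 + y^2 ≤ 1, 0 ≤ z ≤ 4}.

By the divergence theorem,

    ∯_{∂V} F · n dS = ∭_V (∇ · F) dV.

Compute the divergence:
    ∇ · F = ∂F_x/∂x + ∂F_y/∂y + ∂F_z/∂z = 25 + 25 + 25 = 75.

In cylindrical coordinates, x = r cos(θ), y = r sin(θ), z = z, dV = r dr dθ dz, with 0 ≤ r ≤ 1, 0 ≤ θ ≤ 2π, 0 ≤ z ≤ 4.

The integrand, after substitution and multiplying by the volume element, becomes (75) · r, so

    ∭_V (∇·F) dV = ∫_0^{2π} ∫_0^{1} ∫_0^{4} (75) · r dz dr dθ.

Inner (z from 0 to 4): 300r.
Middle (r from 0 to 1): 150.
Outer (θ from 0 to 2π): 300π.

Therefore ∯_{∂V} F · n dS = 300π.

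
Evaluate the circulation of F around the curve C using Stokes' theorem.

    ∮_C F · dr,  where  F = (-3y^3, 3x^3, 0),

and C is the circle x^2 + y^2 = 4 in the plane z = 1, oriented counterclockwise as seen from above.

Let S be the flat disk x^2 + y^2 ≤ 4 in the plane z = 1, with upward unit normal n̂ = ẑ. By Stokes' theorem,

    ∮_C F · dr = ∬_S (∇ × F) · n̂ dS = ∬_D (curl F)_z dA,

where D is the disk x^2 + y^2 ≤ 4.

Compute the curl of F = (-3y^3, 3x^3, 0):
    (∇ × F)_x = ∂F_z/∂y - ∂F_y/∂z = 0,
    (∇ × F)_y = ∂F_x/∂z - ∂F_z/∂x = 0,
    (∇ × F)_z = ∂F_y/∂x - ∂F_x/∂y = 9x^2 + 9y^2.

On z = 1, (curl F)_z = 9x^2 + 9y^2.

Convert to polar (x = r cos θ, y = r sin θ, dA = r dr dθ); the integrand becomes 9r^2, so

    ∬_D (curl F)_z dA = ∫_0^{2π} ∫_0^{2} (9r^2) · r dr dθ.

Inner (r from 0 to 2): 36.
Outer (θ from 0 to 2π): 72π.

Therefore ∮_C F · dr = 72π.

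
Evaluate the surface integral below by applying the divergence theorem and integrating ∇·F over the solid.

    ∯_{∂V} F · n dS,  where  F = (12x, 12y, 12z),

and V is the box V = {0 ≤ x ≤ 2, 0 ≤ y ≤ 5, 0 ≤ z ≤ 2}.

By the divergence theorem,

    ∯_{∂V} F · n dS = ∭_V (∇ · F) dV.

Compute the divergence:
    ∇ · F = ∂F_x/∂x + ∂F_y/∂y + ∂F_z/∂z = 12 + 12 + 12 = 36.

V is a rectangular box, so dV = dx dy dz with 0 ≤ x ≤ 2, 0 ≤ y ≤ 5, 0 ≤ z ≤ 2.

Integrate (36) over V as an iterated integral:

    ∭_V (∇·F) dV = ∫_0^{2} ∫_0^{5} ∫_0^{2} (36) dz dy dx.

Inner (z from 0 to 2): 72.
Middle (y from 0 to 5): 360.
Outer (x from 0 to 2): 720.

Therefore ∯_{∂V} F · n dS = 720.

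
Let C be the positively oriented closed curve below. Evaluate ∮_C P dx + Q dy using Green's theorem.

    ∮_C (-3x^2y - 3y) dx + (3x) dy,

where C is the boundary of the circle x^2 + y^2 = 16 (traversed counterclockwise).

Green's theorem converts the closed line integral into a double integral over the enclosed region D:

    ∮_C P dx + Q dy = ∬_D (∂Q/∂x - ∂P/∂y) dA.

Here P = -3x^2y - 3y, Q = 3x, so

    ∂Q/∂x = 3,    ∂P/∂y = -3x^2 - 3,
    ∂Q/∂x - ∂P/∂y = 3x^2 + 6.

D is the region x^2 + y^2 ≤ 16. Evaluating the double integral:

In polar coordinates (x = r cos θ, y = r sin θ, dA = r dr dθ) the integrand becomes 3r^2cos(θ)^2 + 6, so

    ∬_D (3x^2 + 6) dA = ∫_0^{2π} ∫_0^{4} (3r^2cos(θ)^2 + 6) · r dr dθ.

Inner (r from 0 to 4): 192cos(θ)^2 + 48.
Outer (θ from 0 to 2π): 288π.

Therefore ∮_C P dx + Q dy = 288π.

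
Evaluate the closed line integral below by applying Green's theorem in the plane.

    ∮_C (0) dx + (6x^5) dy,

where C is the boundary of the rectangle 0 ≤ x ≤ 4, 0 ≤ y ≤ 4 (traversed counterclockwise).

Green's theorem converts the closed line integral into a double integral over the enclosed region D:

    ∮_C P dx + Q dy = ∬_D (∂Q/∂x - ∂P/∂y) dA.

Here P = 0, Q = 6x^5, so

    ∂Q/∂x = 30x^4,    ∂P/∂y = 0,
    ∂Q/∂x - ∂P/∂y = 30x^4.

D is the region 0 ≤ x ≤ 4, 0 ≤ y ≤ 4. Evaluating the double integral:

    ∬_D (30x^4) dA = ∫_0^{4} ∫_0^{4} (30x^4) dy dx.

Inner (y from 0 to 4): 120x^4.
Outer (x from 0 to 4): 24576.

Therefore ∮_C P dx + Q dy = 24576.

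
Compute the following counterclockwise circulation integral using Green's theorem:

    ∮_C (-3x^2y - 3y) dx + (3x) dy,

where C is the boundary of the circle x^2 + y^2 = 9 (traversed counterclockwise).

Green's theorem converts the closed line integral into a double integral over the enclosed region D:

    ∮_C P dx + Q dy = ∬_D (∂Q/∂x - ∂P/∂y) dA.

Here P = -3x^2y - 3y, Q = 3x, so

    ∂Q/∂x = 3,    ∂P/∂y = -3x^2 - 3,
    ∂Q/∂x - ∂P/∂y = 3x^2 + 6.

D is the region x^2 + y^2 ≤ 9. Evaluating the double integral:

In polar coordinates (x = r cos θ, y = r sin θ, dA = r dr dθ) the integrand becomes 3r^2cos(θ)^2 + 6, so

    ∬_D (3x^2 + 6) dA = ∫_0^{2π} ∫_0^{3} (3r^2cos(θ)^2 + 6) · r dr dθ.

Inner (r from 0 to 3): 243cos(θ)^2/4 + 27.
Outer (θ from 0 to 2π): 459π/4.

Therefore ∮_C P dx + Q dy = 459π/4.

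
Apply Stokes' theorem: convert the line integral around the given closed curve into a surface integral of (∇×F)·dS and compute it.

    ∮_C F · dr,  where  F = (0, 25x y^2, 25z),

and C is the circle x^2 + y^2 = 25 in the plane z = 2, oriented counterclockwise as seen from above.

Let S be the flat disk x^2 + y^2 ≤ 25 in the plane z = 2, with upward unit normal n̂ = ẑ. By Stokes' theorem,

    ∮_C F · dr = ∬_S (∇ × F) · n̂ dS = ∬_D (curl F)_z dA,

where D is the disk x^2 + y^2 ≤ 25.

Compute the curl of F = (0, 25x y^2, 25z):
    (∇ × F)_x = ∂F_z/∂y - ∂F_y/∂z = 0,
    (∇ × F)_y = ∂F_x/∂z - ∂F_z/∂x = 0,
    (∇ × F)_z = ∂F_y/∂x - ∂F_x/∂y = 25y^2.

On z = 2, (curl F)_z = 25y^2.

Convert to polar (x = r cos θ, y = r sin θ, dA = r dr dθ); the integrand becomes 25r^2sin(θ)^2, so

    ∬_D (curl F)_z dA = ∫_0^{2π} ∫_0^{5} (25r^2sin(θ)^2) · r dr dθ.

Inner (r from 0 to 5): 15625sin(θ)^2/4.
Outer (θ from 0 to 2π): 15625π/4.

Therefore ∮_C F · dr = 15625π/4.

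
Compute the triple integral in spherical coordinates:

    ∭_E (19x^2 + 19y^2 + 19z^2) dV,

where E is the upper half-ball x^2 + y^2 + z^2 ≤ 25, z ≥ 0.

In spherical coordinates, x = ρ sin(φ) cos(θ), y = ρ sin(φ) sin(θ), z = ρ cos(φ), and dV = ρ^2 sin(φ) dρ dφ dθ.

The integrand becomes 19ρ^2, so

    ∭_E (19x^2 + 19y^2 + 19z^2) dV = ∫_{0}^{2π} ∫_{0}^{π/2} ∫_{0}^{5} (19ρ^2) · ρ^2 sin(φ) dρ dφ dθ.

Inner (ρ): 11875sin(φ).
Middle (φ): 11875.
Outer (θ): 23750π.

Therefore the triple integral equals 23750π.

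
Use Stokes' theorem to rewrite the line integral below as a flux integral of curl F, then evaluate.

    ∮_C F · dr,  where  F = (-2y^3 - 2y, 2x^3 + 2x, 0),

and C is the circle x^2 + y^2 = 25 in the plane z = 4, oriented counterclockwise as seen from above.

Let S be the flat disk x^2 + y^2 ≤ 25 in the plane z = 4, with upward unit normal n̂ = ẑ. By Stokes' theorem,

    ∮_C F · dr = ∬_S (∇ × F) · n̂ dS = ∬_D (curl F)_z dA,

where D is the disk x^2 + y^2 ≤ 25.

Compute the curl of F = (-2y^3 - 2y, 2x^3 + 2x, 0):
    (∇ × F)_x = ∂F_z/∂y - ∂F_y/∂z = 0,
    (∇ × F)_y = ∂F_x/∂z - ∂F_z/∂x = 0,
    (∇ × F)_z = ∂F_y/∂x - ∂F_x/∂y = 6x^2 + 6y^2 + 4.

On z = 4, (curl F)_z = 6x^2 + 6y^2 + 4.

Convert to polar (x = r cos θ, y = r sin θ, dA = r dr dθ); the integrand becomes 6r^2 + 4, so

    ∬_D (curl F)_z dA = ∫_0^{2π} ∫_0^{5} (6r^2 + 4) · r dr dθ.

Inner (r from 0 to 5): 1975/2.
Outer (θ from 0 to 2π): 1975π.

Therefore ∮_C F · dr = 1975π.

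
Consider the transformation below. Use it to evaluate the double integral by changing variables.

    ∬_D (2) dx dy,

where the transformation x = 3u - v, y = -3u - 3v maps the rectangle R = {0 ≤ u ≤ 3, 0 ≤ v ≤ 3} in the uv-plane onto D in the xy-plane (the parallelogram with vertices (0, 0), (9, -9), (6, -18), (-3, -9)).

Compute the Jacobian determinant of (x, y) with respect to (u, v):

    ∂(x,y)/∂(u,v) = | 3  -1 | = (3)(-3) - (-1)(-3) = -12.
                   | -3  -3 |

Its absolute value is |J| = 12 (the area scaling factor).

Substituting x = 3u - v, y = -3u - 3v into the integrand,

    2 → 2,

so the integral becomes

    ∬_R (2) · |J| du dv = ∫_0^3 ∫_0^3 (24) dv du.

Inner (v): 72.
Outer (u): 216.

Therefore ∬_D (2) dx dy = 216.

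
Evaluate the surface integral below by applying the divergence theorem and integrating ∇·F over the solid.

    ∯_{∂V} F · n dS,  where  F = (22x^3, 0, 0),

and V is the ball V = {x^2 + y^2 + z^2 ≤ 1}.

By the divergence theorem,

    ∯_{∂V} F · n dS = ∭_V (∇ · F) dV.

Compute the divergence:
    ∇ · F = ∂F_x/∂x + ∂F_y/∂y + ∂F_z/∂z = 66x^2 + 0 + 0 = 66x^2.

In spherical coordinates, x = ρ sin(φ) cos(θ), y = ρ sin(φ) sin(θ), z = ρ cos(φ), dV = ρ^2 sin(φ) dρ dφ dθ, with 0 ≤ ρ ≤ 1, 0 ≤ φ ≤ π, 0 ≤ θ ≤ 2π.

The integrand, after substitution and multiplying by the volume element, becomes (66ρ^2sin(φ)^2cos(θ)^2) · ρ^2 sin(φ), so

    ∭_V (∇·F) dV = ∫_0^{2π} ∫_0^{π} ∫_0^{1} (66ρ^2sin(φ)^2cos(θ)^2) · ρ^2 sin(φ) dρ dφ dθ.

Inner (ρ from 0 to 1): 66sin(φ)^3cos(θ)^2/5.
Middle (φ from 0 to π): 88cos(θ)^2/5.
Outer (θ from 0 to 2π): 88π/5.

Therefore ∯_{∂V} F · n dS = 88π/5.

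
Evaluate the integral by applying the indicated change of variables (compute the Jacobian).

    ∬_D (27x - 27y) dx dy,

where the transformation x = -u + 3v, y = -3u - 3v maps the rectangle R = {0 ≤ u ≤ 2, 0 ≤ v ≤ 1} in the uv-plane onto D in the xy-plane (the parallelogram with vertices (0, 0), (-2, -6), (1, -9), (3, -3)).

Compute the Jacobian determinant of (x, y) with respect to (u, v):

    ∂(x,y)/∂(u,v) = | -1  3 | = (-1)(-3) - (3)(-3) = 12.
                   | -3  -3 |

Its absolute value is |J| = 12 (the area scaling factor).

Substituting x = -u + 3v, y = -3u - 3v into the integrand,

    27x - 27y → 54u + 162v,

so the integral becomes

    ∬_R (54u + 162v) · |J| du dv = ∫_0^2 ∫_0^1 (648u + 1944v) dv du.

Inner (v): 648u + 972.
Outer (u): 3240.

Therefore ∬_D (27x - 27y) dx dy = 3240.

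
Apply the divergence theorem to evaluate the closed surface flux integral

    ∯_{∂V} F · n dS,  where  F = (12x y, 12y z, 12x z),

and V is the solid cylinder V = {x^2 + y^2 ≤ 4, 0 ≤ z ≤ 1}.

By the divergence theorem,

    ∯_{∂V} F · n dS = ∭_V (∇ · F) dV.

Compute the divergence:
    ∇ · F = ∂F_x/∂x + ∂F_y/∂y + ∂F_z/∂z = 12y + 12z + 12x = 12x + 12y + 12z.

In cylindrical coordinates, x = r cos(θ), y = r sin(θ), z = z, dV = r dr dθ dz, with 0 ≤ r ≤ 2, 0 ≤ θ ≤ 2π, 0 ≤ z ≤ 1.

The integrand, after substitution and multiplying by the volume element, becomes (12sqrt(2)r sin(θ + π/4) + 12z) · r, so

    ∭_V (∇·F) dV = ∫_0^{2π} ∫_0^{2} ∫_0^{1} (12sqrt(2)r sin(θ + π/4) + 12z) · r dz dr dθ.

Inner (z from 0 to 1): 6r (2sqrt(2)r sin(θ + π/4) + 1).
Middle (r from 0 to 2): 32sqrt(2)sin(θ + π/4) + 12.
Outer (θ from 0 to 2π): 24π.

Therefore ∯_{∂V} F · n dS = 24π.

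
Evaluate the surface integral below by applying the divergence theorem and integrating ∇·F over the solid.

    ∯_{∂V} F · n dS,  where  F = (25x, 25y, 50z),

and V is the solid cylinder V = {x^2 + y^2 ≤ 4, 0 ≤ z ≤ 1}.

By the divergence theorem,

    ∯_{∂V} F · n dS = ∭_V (∇ · F) dV.

Compute the divergence:
    ∇ · F = ∂F_x/∂x + ∂F_y/∂y + ∂F_z/∂z = 25 + 25 + 50 = 100.

In cylindrical coordinates, x = r cos(θ), y = r sin(θ), z = z, dV = r dr dθ dz, with 0 ≤ r ≤ 2, 0 ≤ θ ≤ 2π, 0 ≤ z ≤ 1.

The integrand, after substitution and multiplying by the volume element, becomes (100) · r, so

    ∭_V (∇·F) dV = ∫_0^{2π} ∫_0^{2} ∫_0^{1} (100) · r dz dr dθ.

Inner (z from 0 to 1): 100r.
Middle (r from 0 to 2): 200.
Outer (θ from 0 to 2π): 400π.

Therefore ∯_{∂V} F · n dS = 400π.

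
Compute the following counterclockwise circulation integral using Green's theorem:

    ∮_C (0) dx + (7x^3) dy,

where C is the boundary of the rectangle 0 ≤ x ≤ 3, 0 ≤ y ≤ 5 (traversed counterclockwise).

Green's theorem converts the closed line integral into a double integral over the enclosed region D:

    ∮_C P dx + Q dy = ∬_D (∂Q/∂x - ∂P/∂y) dA.

Here P = 0, Q = 7x^3, so

    ∂Q/∂x = 21x^2,    ∂P/∂y = 0,
    ∂Q/∂x - ∂P/∂y = 21x^2.

D is the region 0 ≤ x ≤ 3, 0 ≤ y ≤ 5. Evaluating the double integral:

    ∬_D (21x^2) dA = ∫_0^{3} ∫_0^{5} (21x^2) dy dx.

Inner (y from 0 to 5): 105x^2.
Outer (x from 0 to 3): 945.

Therefore ∮_C P dx + Q dy = 945.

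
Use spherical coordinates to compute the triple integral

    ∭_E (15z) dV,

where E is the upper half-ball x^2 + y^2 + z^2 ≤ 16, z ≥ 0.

In spherical coordinates, x = ρ sin(φ) cos(θ), y = ρ sin(φ) sin(θ), z = ρ cos(φ), and dV = ρ^2 sin(φ) dρ dφ dθ.

The integrand becomes 15ρ cos(φ), so

    ∭_E (15z) dV = ∫_{0}^{2π} ∫_{0}^{π/2} ∫_{0}^{4} (15ρ cos(φ)) · ρ^2 sin(φ) dρ dφ dθ.

Inner (ρ): 480sin(2φ).
Middle (φ): 480.
Outer (θ): 960π.

Therefore the triple integral equals 960π.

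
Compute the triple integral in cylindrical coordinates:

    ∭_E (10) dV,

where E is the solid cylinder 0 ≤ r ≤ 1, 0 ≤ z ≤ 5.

In cylindrical coordinates, x = r cos(θ), y = r sin(θ), z = z, and dV = r dr dθ dz.

The integrand becomes 10, so

    ∭_E (10) dV = ∫_{0}^{2π} ∫_{0}^{1} ∫_{0}^{5} (10) · r dz dr dθ.

Inner (z): 50r.
Middle (r from 0 to 1): 25.
Outer (θ): 50π.

Therefore the triple integral equals 50π.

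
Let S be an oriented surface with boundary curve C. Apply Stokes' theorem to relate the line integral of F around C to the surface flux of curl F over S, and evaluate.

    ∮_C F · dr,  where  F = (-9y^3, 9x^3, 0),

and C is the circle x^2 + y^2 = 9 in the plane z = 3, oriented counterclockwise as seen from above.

Let S be the flat disk x^2 + y^2 ≤ 9 in the plane z = 3, with upward unit normal n̂ = ẑ. By Stokes' theorem,

    ∮_C F · dr = ∬_S (∇ × F) · n̂ dS = ∬_D (curl F)_z dA,

where D is the disk x^2 + y^2 ≤ 9.

Compute the curl of F = (-9y^3, 9x^3, 0):
    (∇ × F)_x = ∂F_z/∂y - ∂F_y/∂z = 0,
    (∇ × F)_y = ∂F_x/∂z - ∂F_z/∂x = 0,
    (∇ × F)_z = ∂F_y/∂x - ∂F_x/∂y = 27x^2 + 27y^2.

On z = 3, (curl F)_z = 27x^2 + 27y^2.

Convert to polar (x = r cos θ, y = r sin θ, dA = r dr dθ); the integrand becomes 27r^2, so

    ∬_D (curl F)_z dA = ∫_0^{2π} ∫_0^{3} (27r^2) · r dr dθ.

Inner (r from 0 to 3): 2187/4.
Outer (θ from 0 to 2π): 2187π/2.

Therefore ∮_C F · dr = 2187π/2.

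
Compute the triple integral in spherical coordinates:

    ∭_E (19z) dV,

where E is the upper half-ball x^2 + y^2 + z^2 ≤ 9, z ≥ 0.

In spherical coordinates, x = ρ sin(φ) cos(θ), y = ρ sin(φ) sin(θ), z = ρ cos(φ), and dV = ρ^2 sin(φ) dρ dφ dθ.

The integrand becomes 19ρ cos(φ), so

    ∭_E (19z) dV = ∫_{0}^{2π} ∫_{0}^{π/2} ∫_{0}^{3} (19ρ cos(φ)) · ρ^2 sin(φ) dρ dφ dθ.

Inner (ρ): 1539sin(2φ)/8.
Middle (φ): 1539/8.
Outer (θ): 1539π/4.

Therefore the triple integral equals 1539π/4.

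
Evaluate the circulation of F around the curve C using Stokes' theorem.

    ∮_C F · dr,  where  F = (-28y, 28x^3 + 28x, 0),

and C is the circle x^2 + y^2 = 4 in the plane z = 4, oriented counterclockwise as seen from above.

Let S be the flat disk x^2 + y^2 ≤ 4 in the plane z = 4, with upward unit normal n̂ = ẑ. By Stokes' theorem,

    ∮_C F · dr = ∬_S (∇ × F) · n̂ dS = ∬_D (curl F)_z dA,

where D is the disk x^2 + y^2 ≤ 4.

Compute the curl of F = (-28y, 28x^3 + 28x, 0):
    (∇ × F)_x = ∂F_z/∂y - ∂F_y/∂z = 0,
    (∇ × F)_y = ∂F_x/∂z - ∂F_z/∂x = 0,
    (∇ × F)_z = ∂F_y/∂x - ∂F_x/∂y = 84x^2 + 56.

On z = 4, (curl F)_z = 84x^2 + 56.

Convert to polar (x = r cos θ, y = r sin θ, dA = r dr dθ); the integrand becomes 84r^2cos(θ)^2 + 56, so

    ∬_D (curl F)_z dA = ∫_0^{2π} ∫_0^{2} (84r^2cos(θ)^2 + 56) · r dr dθ.

Inner (r from 0 to 2): 336cos(θ)^2 + 112.
Outer (θ from 0 to 2π): 560π.

Therefore ∮_C F · dr = 560π.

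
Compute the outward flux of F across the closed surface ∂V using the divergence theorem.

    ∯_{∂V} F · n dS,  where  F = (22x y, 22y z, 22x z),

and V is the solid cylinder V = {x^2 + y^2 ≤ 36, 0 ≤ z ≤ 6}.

By the divergence theorem,

    ∯_{∂V} F · n dS = ∭_V (∇ · F) dV.

Compute the divergence:
    ∇ · F = ∂F_x/∂x + ∂F_y/∂y + ∂F_z/∂z = 22y + 22z + 22x = 22x + 22y + 22z.

In cylindrical coordinates, x = r cos(θ), y = r sin(θ), z = z, dV = r dr dθ dz, with 0 ≤ r ≤ 6, 0 ≤ θ ≤ 2π, 0 ≤ z ≤ 6.

The integrand, after substitution and multiplying by the volume element, becomes (22sqrt(2)r sin(θ + π/4) + 22z) · r, so

    ∭_V (∇·F) dV = ∫_0^{2π} ∫_0^{6} ∫_0^{6} (22sqrt(2)r sin(θ + π/4) + 22z) · r dz dr dθ.

Inner (z from 0 to 6): 132r (sqrt(2)r sin(θ + π/4) + 3).
Middle (r from 0 to 6): 9504sqrt(2)sin(θ + π/4) + 7128.
Outer (θ from 0 to 2π): 14256π.

Therefore ∯_{∂V} F · n dS = 14256π.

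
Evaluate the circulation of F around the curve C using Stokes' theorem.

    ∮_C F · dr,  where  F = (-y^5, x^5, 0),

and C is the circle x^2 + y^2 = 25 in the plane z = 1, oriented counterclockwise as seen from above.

Let S be the flat disk x^2 + y^2 ≤ 25 in the plane z = 1, with upward unit normal n̂ = ẑ. By Stokes' theorem,

    ∮_C F · dr = ∬_S (∇ × F) · n̂ dS = ∬_D (curl F)_z dA,

where D is the disk x^2 + y^2 ≤ 25.

Compute the curl of F = (-y^5, x^5, 0):
    (∇ × F)_x = ∂F_z/∂y - ∂F_y/∂z = 0,
    (∇ × F)_y = ∂F_x/∂z - ∂F_z/∂x = 0,
    (∇ × F)_z = ∂F_y/∂x - ∂F_x/∂y = 5x^4 + 5y^4.

On z = 1, (curl F)_z = 5x^4 + 5y^4.

Convert to polar (x = r cos θ, y = r sin θ, dA = r dr dθ); the integrand becomes 5r^4(sin(θ)^4 + cos(θ)^4), so

    ∬_D (curl F)_z dA = ∫_0^{2π} ∫_0^{5} (5r^4(sin(θ)^4 + cos(θ)^4)) · r dr dθ.

Inner (r from 0 to 5): 78125sin(θ)^4/6 + 78125cos(θ)^4/6.
Outer (θ from 0 to 2π): 78125π/4.

Therefore ∮_C F · dr = 78125π/4.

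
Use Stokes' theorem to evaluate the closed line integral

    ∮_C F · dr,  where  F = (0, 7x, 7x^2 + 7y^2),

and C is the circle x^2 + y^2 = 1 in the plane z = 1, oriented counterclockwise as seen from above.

Let S be the flat disk x^2 + y^2 ≤ 1 in the plane z = 1, with upward unit normal n̂ = ẑ. By Stokes' theorem,

    ∮_C F · dr = ∬_S (∇ × F) · n̂ dS = ∬_D (curl F)_z dA,

where D is the disk x^2 + y^2 ≤ 1.

Compute the curl of F = (0, 7x, 7x^2 + 7y^2):
    (∇ × F)_x = ∂F_z/∂y - ∂F_y/∂z = 14y,
    (∇ × F)_y = ∂F_x/∂z - ∂F_z/∂x = -14x,
    (∇ × F)_z = ∂F_y/∂x - ∂F_x/∂y = 7.

On z = 1, (curl F)_z = 7.

Convert to polar (x = r cos θ, y = r sin θ, dA = r dr dθ); the integrand becomes 7, so

    ∬_D (curl F)_z dA = ∫_0^{2π} ∫_0^{1} (7) · r dr dθ.

Inner (r from 0 to 1): 7/2.
Outer (θ from 0 to 2π): 7π.

Therefore ∮_C F · dr = 7π.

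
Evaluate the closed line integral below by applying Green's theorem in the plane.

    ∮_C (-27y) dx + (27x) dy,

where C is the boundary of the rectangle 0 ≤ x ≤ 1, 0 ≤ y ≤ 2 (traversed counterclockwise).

Green's theorem converts the closed line integral into a double integral over the enclosed region D:

    ∮_C P dx + Q dy = ∬_D (∂Q/∂x - ∂P/∂y) dA.

Here P = -27y, Q = 27x, so

    ∂Q/∂x = 27,    ∂P/∂y = -27,
    ∂Q/∂x - ∂P/∂y = 54.

D is the region 0 ≤ x ≤ 1, 0 ≤ y ≤ 2. Evaluating the double integral:

    ∬_D (54) dA = ∫_0^{1} ∫_0^{2} (54) dy dx.

Inner (y from 0 to 2): 108.
Outer (x from 0 to 1): 108.

Therefore ∮_C P dx + Q dy = 108.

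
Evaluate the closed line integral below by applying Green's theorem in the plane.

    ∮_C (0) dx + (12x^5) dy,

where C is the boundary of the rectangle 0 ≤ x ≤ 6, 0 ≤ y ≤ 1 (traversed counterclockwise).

Green's theorem converts the closed line integral into a double integral over the enclosed region D:

    ∮_C P dx + Q dy = ∬_D (∂Q/∂x - ∂P/∂y) dA.

Here P = 0, Q = 12x^5, so

    ∂Q/∂x = 60x^4,    ∂P/∂y = 0,
    ∂Q/∂x - ∂P/∂y = 60x^4.

D is the region 0 ≤ x ≤ 6, 0 ≤ y ≤ 1. Evaluating the double integral:

    ∬_D (60x^4) dA = ∫_0^{6} ∫_0^{1} (60x^4) dy dx.

Inner (y from 0 to 1): 60x^4.
Outer (x from 0 to 6): 93312.

Therefore ∮_C P dx + Q dy = 93312.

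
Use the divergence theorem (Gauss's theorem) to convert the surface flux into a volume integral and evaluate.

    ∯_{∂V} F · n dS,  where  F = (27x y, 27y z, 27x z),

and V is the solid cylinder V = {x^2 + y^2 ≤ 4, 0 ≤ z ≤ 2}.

By the divergence theorem,

    ∯_{∂V} F · n dS = ∭_V (∇ · F) dV.

Compute the divergence:
    ∇ · F = ∂F_x/∂x + ∂F_y/∂y + ∂F_z/∂z = 27y + 27z + 27x = 27x + 27y + 27z.

In cylindrical coordinates, x = r cos(θ), y = r sin(θ), z = z, dV = r dr dθ dz, with 0 ≤ r ≤ 2, 0 ≤ θ ≤ 2π, 0 ≤ z ≤ 2.

The integrand, after substitution and multiplying by the volume element, becomes (27sqrt(2)r sin(θ + π/4) + 27z) · r, so

    ∭_V (∇·F) dV = ∫_0^{2π} ∫_0^{2} ∫_0^{2} (27sqrt(2)r sin(θ + π/4) + 27z) · r dz dr dθ.

Inner (z from 0 to 2): 54r (sqrt(2)r sin(θ + π/4) + 1).
Middle (r from 0 to 2): 144sqrt(2)sin(θ + π/4) + 108.
Outer (θ from 0 to 2π): 216π.

Therefore ∯_{∂V} F · n dS = 216π.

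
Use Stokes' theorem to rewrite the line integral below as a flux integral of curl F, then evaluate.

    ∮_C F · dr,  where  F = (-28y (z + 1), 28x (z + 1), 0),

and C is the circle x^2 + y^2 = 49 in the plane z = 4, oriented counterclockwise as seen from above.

Let S be the flat disk x^2 + y^2 ≤ 49 in the plane z = 4, with upward unit normal n̂ = ẑ. By Stokes' theorem,

    ∮_C F · dr = ∬_S (∇ × F) · n̂ dS = ∬_D (curl F)_z dA,

where D is the disk x^2 + y^2 ≤ 49.

Compute the curl of F = (-28y (z + 1), 28x (z + 1), 0):
    (∇ × F)_x = ∂F_z/∂y - ∂F_y/∂z = -28x,
    (∇ × F)_y = ∂F_x/∂z - ∂F_z/∂x = -28y,
    (∇ × F)_z = ∂F_y/∂x - ∂F_x/∂y = 56z + 56.

On z = 4, (curl F)_z = 280.

Convert to polar (x = r cos θ, y = r sin θ, dA = r dr dθ); the integrand becomes 280, so

    ∬_D (curl F)_z dA = ∫_0^{2π} ∫_0^{7} (280) · r dr dθ.

Inner (r from 0 to 7): 6860.
Outer (θ from 0 to 2π): 13720π.

Therefore ∮_C F · dr = 13720π.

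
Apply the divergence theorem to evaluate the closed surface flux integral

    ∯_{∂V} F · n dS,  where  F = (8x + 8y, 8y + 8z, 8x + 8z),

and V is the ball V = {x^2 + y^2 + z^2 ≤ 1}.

By the divergence theorem,

    ∯_{∂V} F · n dS = ∭_V (∇ · F) dV.

Compute the divergence:
    ∇ · F = ∂F_x/∂x + ∂F_y/∂y + ∂F_z/∂z = 8 + 8 + 8 = 24.

In spherical coordinates, x = ρ sin(φ) cos(θ), y = ρ sin(φ) sin(θ), z = ρ cos(φ), dV = ρ^2 sin(φ) dρ dφ dθ, with 0 ≤ ρ ≤ 1, 0 ≤ φ ≤ π, 0 ≤ θ ≤ 2π.

The integrand, after substitution and multiplying by the volume element, becomes (24) · ρ^2 sin(φ), so

    ∭_V (∇·F) dV = ∫_0^{2π} ∫_0^{π} ∫_0^{1} (24) · ρ^2 sin(φ) dρ dφ dθ.

Inner (ρ from 0 to 1): 8sin(φ).
Middle (φ from 0 to π): 16.
Outer (θ from 0 to 2π): 32π.

Therefore ∯_{∂V} F · n dS = 32π.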